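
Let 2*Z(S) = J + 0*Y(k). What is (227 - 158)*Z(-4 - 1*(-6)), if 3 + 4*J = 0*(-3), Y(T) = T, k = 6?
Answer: -207/8 ≈ -25.875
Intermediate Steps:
J = -¾ (J = -¾ + (0*(-3))/4 = -¾ + (¼)*0 = -¾ + 0 = -¾ ≈ -0.75000)
Z(S) = -3/8 (Z(S) = (-¾ + 0*6)/2 = (-¾ + 0)/2 = (½)*(-¾) = -3/8)
(227 - 158)*Z(-4 - 1*(-6)) = (227 - 158)*(-3/8) = 69*(-3/8) = -207/8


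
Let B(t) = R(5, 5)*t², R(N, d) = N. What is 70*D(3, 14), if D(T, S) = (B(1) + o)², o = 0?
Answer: 1750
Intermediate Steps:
B(t) = 5*t²
D(T, S) = 25 (D(T, S) = (5*1² + 0)² = (5*1 + 0)² = (5 + 0)² = 5² = 25)
70*D(3, 14) = 70*25 = 1750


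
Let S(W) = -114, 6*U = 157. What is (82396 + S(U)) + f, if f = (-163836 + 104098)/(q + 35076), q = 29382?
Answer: 2651836709/32229 ≈ 82281.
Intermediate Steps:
U = 157/6 (U = (1/6)*157 = 157/6 ≈ 26.167)
f = -29869/32229 (f = (-163836 + 104098)/(29382 + 35076) = -59738/64458 = -59738*1/64458 = -29869/32229 ≈ -0.92677)
(82396 + S(U)) + f = (82396 - 114) - 29869/32229 = 82282 - 29869/32229 = 2651836709/32229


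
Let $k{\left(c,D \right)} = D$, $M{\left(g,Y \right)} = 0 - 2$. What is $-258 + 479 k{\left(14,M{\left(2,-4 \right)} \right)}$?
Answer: $-1216$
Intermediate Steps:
$M{\left(g,Y \right)} = -2$
$-258 + 479 k{\left(14,M{\left(2,-4 \right)} \right)} = -258 + 479 \left(-2\right) = -258 - 958 = -1216$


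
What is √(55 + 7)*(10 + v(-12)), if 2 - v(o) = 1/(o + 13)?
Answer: 11*√62 ≈ 86.614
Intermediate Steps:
v(o) = 2 - 1/(13 + o) (v(o) = 2 - 1/(o + 13) = 2 - 1/(13 + o))
√(55 + 7)*(10 + v(-12)) = √(55 + 7)*(10 + (25 + 2*(-12))/(13 - 12)) = √62*(10 + (25 - 24)/1) = √62*(10 + 1*1) = √62*(10 + 1) = √62*11 = 11*√62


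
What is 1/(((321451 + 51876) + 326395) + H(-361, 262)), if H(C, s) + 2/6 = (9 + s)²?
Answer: 3/2319488 ≈ 1.2934e-6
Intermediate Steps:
H(C, s) = -⅓ + (9 + s)²
1/(((321451 + 51876) + 326395) + H(-361, 262)) = 1/(((321451 + 51876) + 326395) + (-⅓ + (9 + 262)²)) = 1/((373327 + 326395) + (-⅓ + 271²)) = 1/(699722 + (-⅓ + 73441)) = 1/(699722 + 220322/3) = 1/(2319488/3) = 3/2319488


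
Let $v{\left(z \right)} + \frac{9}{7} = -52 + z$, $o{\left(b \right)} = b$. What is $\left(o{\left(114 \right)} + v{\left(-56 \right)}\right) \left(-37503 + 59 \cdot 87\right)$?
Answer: $- \frac{1068210}{7} \approx -1.526 \cdot 10^{5}$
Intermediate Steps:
$v{\left(z \right)} = - \frac{373}{7} + z$ ($v{\left(z \right)} = - \frac{9}{7} + \left(-52 + z\right) = - \frac{373}{7} + z$)
$\left(o{\left(114 \right)} + v{\left(-56 \right)}\right) \left(-37503 + 59 \cdot 87\right) = \left(114 - \frac{765}{7}\right) \left(-37503 + 59 \cdot 87\right) = \left(114 - \frac{765}{7}\right) \left(-37503 + 5133\right) = \frac{33}{7} \left(-32370\right) = - \frac{1068210}{7}$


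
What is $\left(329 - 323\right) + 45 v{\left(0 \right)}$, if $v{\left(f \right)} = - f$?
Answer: $6$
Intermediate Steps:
$\left(329 - 323\right) + 45 v{\left(0 \right)} = \left(329 - 323\right) + 45 \left(\left(-1\right) 0\right) = 6 + 45 \cdot 0 = 6 + 0 = 6$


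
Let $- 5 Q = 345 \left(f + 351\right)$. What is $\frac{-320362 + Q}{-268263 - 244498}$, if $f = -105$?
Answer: $\frac{337336}{512761} \approx 0.65788$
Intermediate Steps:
$Q = -16974$ ($Q = - \frac{345 \left(-105 + 351\right)}{5} = - \frac{345 \cdot 246}{5} = \left(- \frac{1}{5}\right) 84870 = -16974$)
$\frac{-320362 + Q}{-268263 - 244498} = \frac{-320362 - 16974}{-268263 - 244498} = - \frac{337336}{-512761} = \left(-337336\right) \left(- \frac{1}{512761}\right) = \frac{337336}{512761}$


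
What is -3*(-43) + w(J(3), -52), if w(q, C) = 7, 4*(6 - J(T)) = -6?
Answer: 136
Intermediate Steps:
J(T) = 15/2 (J(T) = 6 - 1/4*(-6) = 6 + 3/2 = 15/2)
-3*(-43) + w(J(3), -52) = -3*(-43) + 7 = 129 + 7 = 136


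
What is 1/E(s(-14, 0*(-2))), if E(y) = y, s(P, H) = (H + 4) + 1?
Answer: ⅕ ≈ 0.20000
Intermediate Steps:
s(P, H) = 5 + H (s(P, H) = (4 + H) + 1 = 5 + H)
1/E(s(-14, 0*(-2))) = 1/(5 + 0*(-2)) = 1/(5 + 0) = 1/5 = ⅕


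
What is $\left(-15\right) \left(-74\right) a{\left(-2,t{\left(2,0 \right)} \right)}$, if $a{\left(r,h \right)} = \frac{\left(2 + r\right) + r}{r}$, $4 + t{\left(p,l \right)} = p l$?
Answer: $1110$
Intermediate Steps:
$t{\left(p,l \right)} = -4 + l p$ ($t{\left(p,l \right)} = -4 + p l = -4 + l p$)
$a{\left(r,h \right)} = \frac{2 + 2 r}{r}$
$\left(-15\right) \left(-74\right) a{\left(-2,t{\left(2,0 \right)} \right)} = \left(-15\right) \left(-74\right) \left(2 + \frac{2}{-2}\right) = 1110 \left(2 + 2 \left(- \frac{1}{2}\right)\right) = 1110 \left(2 - 1\right) = 1110 \cdot 1 = 1110$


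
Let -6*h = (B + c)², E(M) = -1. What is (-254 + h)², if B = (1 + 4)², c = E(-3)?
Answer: 122500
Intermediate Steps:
c = -1
B = 25 (B = 5² = 25)
h = -96 (h = -(25 - 1)²/6 = -⅙*24² = -⅙*576 = -96)
(-254 + h)² = (-254 - 96)² = (-350)² = 122500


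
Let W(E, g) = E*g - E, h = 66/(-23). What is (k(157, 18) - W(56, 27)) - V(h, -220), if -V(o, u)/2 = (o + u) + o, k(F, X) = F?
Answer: -40261/23 ≈ -1750.5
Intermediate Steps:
h = -66/23 (h = 66*(-1/23) = -66/23 ≈ -2.8696)
V(o, u) = -4*o - 2*u (V(o, u) = -2*((o + u) + o) = -2*(u + 2*o) = -4*o - 2*u)
W(E, g) = -E + E*g
(k(157, 18) - W(56, 27)) - V(h, -220) = (157 - 56*(-1 + 27)) - (-4*(-66/23) - 2*(-220)) = (157 - 56*26) - (264/23 + 440) = (157 - 1*1456) - 1*10384/23 = (157 - 1456) - 10384/23 = -1299 - 10384/23 = -40261/23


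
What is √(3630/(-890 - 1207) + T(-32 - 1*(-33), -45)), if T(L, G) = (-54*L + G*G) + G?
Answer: 2*√235049934/699 ≈ 43.867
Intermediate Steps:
T(L, G) = G + G² - 54*L (T(L, G) = (-54*L + G²) + G = (G² - 54*L) + G = G + G² - 54*L)
√(3630/(-890 - 1207) + T(-32 - 1*(-33), -45)) = √(3630/(-890 - 1207) + (-45 + (-45)² - 54*(-32 - 1*(-33)))) = √(3630/(-2097) + (-45 + 2025 - 54*(-32 + 33))) = √(3630*(-1/2097) + (-45 + 2025 - 54*1)) = √(-1210/699 + (-45 + 2025 - 54)) = √(-1210/699 + 1926) = √(1345064/699) = 2*√235049934/699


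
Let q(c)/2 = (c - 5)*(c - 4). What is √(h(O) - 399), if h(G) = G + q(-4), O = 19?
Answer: 2*I*√59 ≈ 15.362*I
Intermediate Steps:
q(c) = 2*(-5 + c)*(-4 + c) (q(c) = 2*((c - 5)*(c - 4)) = 2*((-5 + c)*(-4 + c)) = 2*(-5 + c)*(-4 + c))
h(G) = 144 + G (h(G) = G + (40 - 18*(-4) + 2*(-4)²) = G + (40 + 72 + 2*16) = G + (40 + 72 + 32) = G + 144 = 144 + G)
√(h(O) - 399) = √((144 + 19) - 399) = √(163 - 399) = √(-236) = 2*I*√59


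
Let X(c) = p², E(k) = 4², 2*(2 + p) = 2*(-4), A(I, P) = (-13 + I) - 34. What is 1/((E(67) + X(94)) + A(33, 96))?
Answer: 1/38 ≈ 0.026316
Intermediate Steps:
A(I, P) = -47 + I
p = -6 (p = -2 + (2*(-4))/2 = -2 + (½)*(-8) = -2 - 4 = -6)
E(k) = 16
X(c) = 36 (X(c) = (-6)² = 36)
1/((E(67) + X(94)) + A(33, 96)) = 1/((16 + 36) + (-47 + 33)) = 1/(52 - 14) = 1/38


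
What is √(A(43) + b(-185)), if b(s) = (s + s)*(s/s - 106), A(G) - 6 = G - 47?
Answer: 2*√9713 ≈ 197.11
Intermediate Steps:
A(G) = -41 + G (A(G) = 6 + (G - 47) = 6 + (-47 + G) = -41 + G)
b(s) = -210*s (b(s) = (2*s)*(1 - 106) = (2*s)*(-105) = -210*s)
√(A(43) + b(-185)) = √((-41 + 43) - 210*(-185)) = √(2 + 38850) = √38852 = 2*√9713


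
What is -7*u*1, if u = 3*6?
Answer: -126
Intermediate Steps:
u = 18
-7*u*1 = -7*18*1 = -126*1 = -126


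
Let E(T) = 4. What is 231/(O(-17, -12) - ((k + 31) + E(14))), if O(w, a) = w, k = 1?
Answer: -231/53 ≈ -4.3585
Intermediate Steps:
231/(O(-17, -12) - ((k + 31) + E(14))) = 231/(-17 - ((1 + 31) + 4)) = 231/(-17 - (32 + 4)) = 231/(-17 - 1*36) = 231/(-17 - 36) = 231/(-53) = 231*(-1/53) = -231/53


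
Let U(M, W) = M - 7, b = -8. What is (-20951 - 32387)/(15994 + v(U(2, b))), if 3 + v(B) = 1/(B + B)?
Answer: -533380/159909 ≈ -3.3355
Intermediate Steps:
U(M, W) = -7 + M
v(B) = -3 + 1/(2*B) (v(B) = -3 + 1/(B + B) = -3 + 1/(2*B))
(-20951 - 32387)/(15994 + v(U(2, b))) = (-20951 - 32387)/(15994 + (-3 + 1/(2*(-7 + 2)))) = -53338/(15994 + (-3 + (1/2)/(-5))) = -53338/(15994 + (-3 + (1/2)*(-1/5))) = -53338/(15994 + (-3 - 1/10)) = -53338/(15994 - 31/10) = -53338/159909/10 = -53338*10/159909 = -533380/159909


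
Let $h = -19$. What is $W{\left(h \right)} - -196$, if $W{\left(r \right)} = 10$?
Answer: $206$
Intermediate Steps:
$W{\left(h \right)} - -196 = 10 - -196 = 10 + 196 = 206$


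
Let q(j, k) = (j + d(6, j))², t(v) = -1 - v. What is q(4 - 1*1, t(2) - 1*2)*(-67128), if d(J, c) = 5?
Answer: -4296192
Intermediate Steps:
q(j, k) = (5 + j)² (q(j, k) = (j + 5)² = (5 + j)²)
q(4 - 1*1, t(2) - 1*2)*(-67128) = (5 + (4 - 1*1))²*(-67128) = (5 + (4 - 1))²*(-67128) = (5 + 3)²*(-67128) = 8²*(-67128) = 64*(-67128) = -4296192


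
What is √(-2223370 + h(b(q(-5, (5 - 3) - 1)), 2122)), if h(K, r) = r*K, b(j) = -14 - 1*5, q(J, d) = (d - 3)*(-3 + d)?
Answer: 2*I*√565922 ≈ 1504.6*I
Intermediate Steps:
q(J, d) = (-3 + d)² (q(J, d) = (-3 + d)*(-3 + d) = (-3 + d)²)
b(j) = -19 (b(j) = -14 - 5 = -19)
h(K, r) = K*r
√(-2223370 + h(b(q(-5, (5 - 3) - 1)), 2122)) = √(-2223370 - 19*2122) = √(-2223370 - 40318) = √(-2263688) = 2*I*√565922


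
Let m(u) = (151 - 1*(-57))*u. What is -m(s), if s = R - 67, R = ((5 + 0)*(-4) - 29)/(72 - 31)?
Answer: 581568/41 ≈ 14185.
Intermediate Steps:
R = -49/41 (R = (5*(-4) - 29)/41 = (-20 - 29)*(1/41) = -49*1/41 = -49/41 ≈ -1.1951)
s = -2796/41 (s = -49/41 - 67 = -2796/41 ≈ -68.195)
m(u) = 208*u (m(u) = (151 + 57)*u = 208*u)
-m(s) = -208*(-2796)/41 = -1*(-581568/41) = 581568/41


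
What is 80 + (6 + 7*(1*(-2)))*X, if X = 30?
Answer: -160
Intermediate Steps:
80 + (6 + 7*(1*(-2)))*X = 80 + (6 + 7*(1*(-2)))*30 = 80 + (6 + 7*(-2))*30 = 80 + (6 - 14)*30 = 80 - 8*30 = 80 - 240 = -160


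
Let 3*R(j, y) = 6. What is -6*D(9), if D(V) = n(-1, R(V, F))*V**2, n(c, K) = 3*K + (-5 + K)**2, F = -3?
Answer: -7290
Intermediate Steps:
R(j, y) = 2 (R(j, y) = (1/3)*6 = 2)
n(c, K) = (-5 + K)**2 + 3*K
D(V) = 15*V**2 (D(V) = ((-5 + 2)**2 + 3*2)*V**2 = ((-3)**2 + 6)*V**2 = (9 + 6)*V**2 = 15*V**2)
-6*D(9) = -90*9**2 = -90*81 = -6*1215 = -7290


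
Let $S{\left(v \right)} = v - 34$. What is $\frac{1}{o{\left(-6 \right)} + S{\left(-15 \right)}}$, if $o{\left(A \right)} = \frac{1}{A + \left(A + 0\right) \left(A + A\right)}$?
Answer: $- \frac{66}{3233} \approx -0.020414$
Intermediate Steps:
$S{\left(v \right)} = -34 + v$ ($S{\left(v \right)} = v - 34 = -34 + v$)
$o{\left(A \right)} = \frac{1}{A + 2 A^{2}}$ ($o{\left(A \right)} = \frac{1}{A + A 2 A} = \frac{1}{A + 2 A^{2}}$)
$\frac{1}{o{\left(-6 \right)} + S{\left(-15 \right)}} = \frac{1}{\frac{1}{\left(-6\right) \left(1 + 2 \left(-6\right)\right)} - 49} = \frac{1}{- \frac{1}{6 \left(1 - 12\right)} - 49} = \frac{1}{- \frac{1}{6 \left(-11\right)} - 49} = \frac{1}{\left(- \frac{1}{6}\right) \left(- \frac{1}{11}\right) - 49} = \frac{1}{\frac{1}{66} - 49} = \frac{1}{- \frac{3233}{66}} = - \frac{66}{3233}$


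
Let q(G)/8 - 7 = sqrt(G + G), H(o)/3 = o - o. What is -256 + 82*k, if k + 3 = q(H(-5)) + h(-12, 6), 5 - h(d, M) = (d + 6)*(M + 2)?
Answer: 8436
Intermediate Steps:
h(d, M) = 5 - (2 + M)*(6 + d) (h(d, M) = 5 - (d + 6)*(M + 2) = 5 - (6 + d)*(2 + M) = 5 - (2 + M)*(6 + d))
H(o) = 0 (H(o) = 3*(o - o) = 3*0 = 0)
q(G) = 56 + 8*sqrt(2)*sqrt(G) (q(G) = 56 + 8*sqrt(G + G) = 56 + 8*sqrt(2*G) = 56 + 8*(sqrt(2)*sqrt(G)) = 56 + 8*sqrt(2)*sqrt(G))
k = 106 (k = -3 + ((56 + 8*sqrt(2)*sqrt(0)) + (-7 - 6*6 - 2*(-12) - 1*6*(-12))) = -3 + ((56 + 8*sqrt(2)*0) + (-7 - 36 + 24 + 72)) = -3 + ((56 + 0) + 53) = -3 + (56 + 53) = -3 + 109 = 106)
-256 + 82*k = -256 + 82*106 = -256 + 8692 = 8436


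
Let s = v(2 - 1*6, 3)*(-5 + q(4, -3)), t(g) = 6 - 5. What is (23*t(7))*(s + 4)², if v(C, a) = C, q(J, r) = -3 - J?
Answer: 62192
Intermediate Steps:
t(g) = 1
s = 48 (s = (2 - 1*6)*(-5 + (-3 - 1*4)) = (2 - 6)*(-5 + (-3 - 4)) = -4*(-5 - 7) = -4*(-12) = 48)
(23*t(7))*(s + 4)² = (23*1)*(48 + 4)² = 23*52² = 23*2704 = 62192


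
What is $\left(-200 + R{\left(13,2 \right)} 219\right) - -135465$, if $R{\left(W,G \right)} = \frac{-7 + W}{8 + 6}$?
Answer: $\frac{947512}{7} \approx 1.3536 \cdot 10^{5}$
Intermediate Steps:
$R{\left(W,G \right)} = - \frac{1}{2} + \frac{W}{14}$ ($R{\left(W,G \right)} = \frac{-7 + W}{14} = \left(-7 + W\right) \frac{1}{14} = - \frac{1}{2} + \frac{W}{14}$)
$\left(-200 + R{\left(13,2 \right)} 219\right) - -135465 = \left(-200 + \left(- \frac{1}{2} + \frac{1}{14} \cdot 13\right) 219\right) - -135465 = \left(-200 + \left(- \frac{1}{2} + \frac{13}{14}\right) 219\right) + 135465 = \left(-200 + \frac{3}{7} \cdot 219\right) + 135465 = \left(-200 + \frac{657}{7}\right) + 135465 = - \frac{743}{7} + 135465 = \frac{947512}{7}$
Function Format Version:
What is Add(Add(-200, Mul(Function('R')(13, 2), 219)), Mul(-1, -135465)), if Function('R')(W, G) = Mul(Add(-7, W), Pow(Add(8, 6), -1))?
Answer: Rational(947512, 7) ≈ 1.3536e+5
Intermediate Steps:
Function('R')(W, G) = Add(Rational(-1, 2), Mul(Rational(1, 14), W)) (Function('R')(W, G) = Mul(Add(-7, W), Pow(14, -1)) = Mul(Add(-7, W), Rational(1, 14)) = Add(Rational(-1, 2), Mul(Rational(1, 14), W)))
Add(Add(-200, Mul(Function('R')(13, 2), 219)), Mul(-1, -135465)) = Add(Add(-200, Mul(Add(Rational(-1, 2), Mul(Rational(1, 14), 13)), 219)), Mul(-1, -135465)) = Add(Add(-200, Mul(Add(Rational(-1, 2), Rational(13, 14)), 219)), 135465) = Add(Add(-200, Mul(Rational(3, 7), 219)), 135465) = Add(Add(-200, Rational(657, 7)), 135465) = Add(Rational(-743, 7), 135465) = Rational(947512, 7)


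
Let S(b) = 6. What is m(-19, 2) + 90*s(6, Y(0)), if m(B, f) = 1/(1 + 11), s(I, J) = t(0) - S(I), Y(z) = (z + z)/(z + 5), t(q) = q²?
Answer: -6479/12 ≈ -539.92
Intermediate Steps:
Y(z) = 2*z/(5 + z) (Y(z) = (2*z)/(5 + z) = 2*z/(5 + z))
s(I, J) = -6 (s(I, J) = 0² - 1*6 = 0 - 6 = -6)
m(B, f) = 1/12
m(-19, 2) + 90*s(6, Y(0)) = 1/12 + 90*(-6) = 1/12 - 540 = -6479/12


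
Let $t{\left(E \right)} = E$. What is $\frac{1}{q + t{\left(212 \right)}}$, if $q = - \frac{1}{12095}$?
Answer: $\frac{12095}{2564139} \approx 0.004717$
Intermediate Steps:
$q = - \frac{1}{12095}$ ($q = \left(-1\right) \frac{1}{12095} = - \frac{1}{12095} \approx -8.2679 \cdot 10^{-5}$)
$\frac{1}{q + t{\left(212 \right)}} = \frac{1}{- \frac{1}{12095} + 212} = \frac{1}{\frac{2564139}{12095}} = \frac{12095}{2564139}$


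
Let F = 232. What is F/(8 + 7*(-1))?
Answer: 232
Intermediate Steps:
F/(8 + 7*(-1)) = 232/(8 + 7*(-1)) = 232/(8 - 7) = 232/1 = 232*1 = 232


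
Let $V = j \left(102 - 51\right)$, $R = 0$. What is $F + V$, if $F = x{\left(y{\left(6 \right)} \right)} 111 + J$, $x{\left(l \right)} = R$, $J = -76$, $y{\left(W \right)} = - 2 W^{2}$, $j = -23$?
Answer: $-1249$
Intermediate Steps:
$x{\left(l \right)} = 0$
$F = -76$ ($F = 0 \cdot 111 - 76 = 0 - 76 = -76$)
$V = -1173$ ($V = - 23 \left(102 - 51\right) = \left(-23\right) 51 = -1173$)
$F + V = -76 - 1173 = -1249$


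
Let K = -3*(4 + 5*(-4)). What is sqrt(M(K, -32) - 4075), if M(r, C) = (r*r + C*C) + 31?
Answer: 2*I*sqrt(179) ≈ 26.758*I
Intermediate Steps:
K = 48 (K = -3*(4 - 20) = -3*(-16) = 48)
M(r, C) = 31 + C**2 + r**2 (M(r, C) = (r**2 + C**2) + 31 = (C**2 + r**2) + 31 = 31 + C**2 + r**2)
sqrt(M(K, -32) - 4075) = sqrt((31 + (-32)**2 + 48**2) - 4075) = sqrt((31 + 1024 + 2304) - 4075) = sqrt(3359 - 4075) = sqrt(-716) = 2*I*sqrt(179)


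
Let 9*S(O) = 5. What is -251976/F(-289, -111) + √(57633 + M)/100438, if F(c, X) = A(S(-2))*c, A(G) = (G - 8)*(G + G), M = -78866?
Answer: -10205028/96815 + I*√21233/100438 ≈ -105.41 + 0.0014508*I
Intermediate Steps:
S(O) = 5/9 (S(O) = (⅑)*5 = 5/9)
A(G) = 2*G*(-8 + G) (A(G) = (-8 + G)*(2*G) = 2*G*(-8 + G))
F(c, X) = -670*c/81 (F(c, X) = (2*(5/9)*(-8 + 5/9))*c = (2*(5/9)*(-67/9))*c = -670*c/81)
-251976/F(-289, -111) + √(57633 + M)/100438 = -251976/((-670/81*(-289))) + √(57633 - 78866)/100438 = -251976/193630/81 + √(-21233)*(1/100438) = -251976*81/193630 + (I*√21233)*(1/100438) = -10205028/96815 + I*√21233/100438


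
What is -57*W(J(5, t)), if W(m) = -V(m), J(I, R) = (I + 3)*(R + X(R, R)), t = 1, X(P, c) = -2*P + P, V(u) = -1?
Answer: -57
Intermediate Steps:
X(P, c) = -P
J(I, R) = 0 (J(I, R) = (I + 3)*(R - R) = (3 + I)*0 = 0)
W(m) = 1 (W(m) = -1*(-1) = 1)
-57*W(J(5, t)) = -57*1 = -57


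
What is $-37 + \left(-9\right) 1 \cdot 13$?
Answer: $-154$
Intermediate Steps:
$-37 + \left(-9\right) 1 \cdot 13 = -37 - 117 = -154$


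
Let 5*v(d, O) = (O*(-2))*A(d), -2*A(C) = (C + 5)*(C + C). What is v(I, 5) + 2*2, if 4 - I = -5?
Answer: 256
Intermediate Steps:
I = 9 (I = 4 - 1*(-5) = 4 + 5 = 9)
A(C) = -C*(5 + C) (A(C) = -(C + 5)*(C + C)/2 = -(5 + C)*2*C/2 = -C*(5 + C))
v(d, O) = 2*O*d*(5 + d)/5 (v(d, O) = ((O*(-2))*(-d*(5 + d)))/5 = ((-2*O)*(-d*(5 + d)))/5 = (2*O*d*(5 + d))/5 = 2*O*d*(5 + d)/5)
v(I, 5) + 2*2 = (⅖)*5*9*(5 + 9) + 2*2 = (⅖)*5*9*14 + 4 = 252 + 4 = 256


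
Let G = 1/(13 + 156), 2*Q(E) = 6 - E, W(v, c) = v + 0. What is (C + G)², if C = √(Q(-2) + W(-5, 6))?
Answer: -28560/28561 + 2*I/169 ≈ -0.99996 + 0.011834*I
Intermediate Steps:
W(v, c) = v
Q(E) = 3 - E/2 (Q(E) = (6 - E)/2 = 3 - E/2)
G = 1/169 ≈ 0.0059172
C = I (C = √((3 - ½*(-2)) - 5) = √((3 + 1) - 5) = √(4 - 5) = √(-1) = I ≈ 1.0*I)
(C + G)² = (I + 1/169)² = (1/169 + I)²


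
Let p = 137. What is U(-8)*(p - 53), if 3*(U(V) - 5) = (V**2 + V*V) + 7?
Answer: 4200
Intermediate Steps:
U(V) = 22/3 + 2*V**2/3 (U(V) = 5 + ((V**2 + V*V) + 7)/3 = 5 + ((V**2 + V**2) + 7)/3 = 5 + (2*V**2 + 7)/3 = 5 + (7 + 2*V**2)/3 = 5 + (7/3 + 2*V**2/3) = 22/3 + 2*V**2/3)
U(-8)*(p - 53) = (22/3 + (2/3)*(-8)**2)*(137 - 53) = (22/3 + (2/3)*64)*84 = (22/3 + 128/3)*84 = 50*84 = 4200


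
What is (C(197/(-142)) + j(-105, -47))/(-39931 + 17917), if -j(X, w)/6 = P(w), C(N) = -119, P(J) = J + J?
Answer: -445/22014 ≈ -0.020214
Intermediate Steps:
P(J) = 2*J
j(X, w) = -12*w
(C(197/(-142)) + j(-105, -47))/(-39931 + 17917) = (-119 - 12*(-47))/(-39931 + 17917) = (-119 + 564)/(-22014) = 445*(-1/22014) = -445/22014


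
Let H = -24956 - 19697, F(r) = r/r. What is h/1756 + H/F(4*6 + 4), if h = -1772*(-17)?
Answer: -19595136/439 ≈ -44636.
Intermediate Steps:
h = 30124
F(r) = 1
H = -44653
h/1756 + H/F(4*6 + 4) = 30124/1756 - 44653/1 = 30124*(1/1756) - 44653*1 = 7531/439 - 44653 = -19595136/439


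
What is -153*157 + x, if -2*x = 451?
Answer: -48493/2 ≈ -24247.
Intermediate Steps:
x = -451/2 (x = -½*451 = -451/2 ≈ -225.50)
-153*157 + x = -153*157 - 451/2 = -24021 - 451/2 = -48493/2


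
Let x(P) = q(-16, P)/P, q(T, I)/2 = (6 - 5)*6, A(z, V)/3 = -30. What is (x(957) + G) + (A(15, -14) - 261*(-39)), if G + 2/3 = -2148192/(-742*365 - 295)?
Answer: 291071652791/28829625 ≈ 10096.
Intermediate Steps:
A(z, V) = -90 (A(z, V) = 3*(-30) = -90)
q(T, I) = 12 (q(T, I) = 2*((6 - 5)*6) = 2*(1*6) = 2*6 = 12)
G = 655814/90375 (G = -2/3 - 2148192/(-742*365 - 295) = -2/3 - 2148192/(-270830 - 295) = -2/3 - 2148192/(-271125) = -2/3 - 2148192*(-1/271125) = -2/3 + 238688/30125 = 655814/90375 ≈ 7.2566)
x(P) = 12/P
(x(957) + G) + (A(15, -14) - 261*(-39)) = (12/957 + 655814/90375) + (-90 - 261*(-39)) = (12*(1/957) + 655814/90375) + (-90 + 10179) = (4/319 + 655814/90375) + 10089 = 209566166/28829625 + 10089 = 291071652791/28829625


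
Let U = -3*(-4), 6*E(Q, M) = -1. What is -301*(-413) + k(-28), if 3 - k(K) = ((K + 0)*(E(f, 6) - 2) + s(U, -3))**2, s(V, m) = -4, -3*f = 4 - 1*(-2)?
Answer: 1089944/9 ≈ 1.2110e+5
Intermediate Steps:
f = -2 (f = -(4 - 1*(-2))/3 = -(4 + 2)/3 = -1/3*6 = -2)
E(Q, M) = -1/6 (E(Q, M) = (1/6)*(-1) = -1/6)
U = 12
k(K) = 3 - (-4 - 13*K/6)**2 (k(K) = 3 - ((K + 0)*(-1/6 - 2) - 4)**2 = 3 - (K*(-13/6) - 4)**2 = 3 - (-13*K/6 - 4)**2 = 3 - (-4 - 13*K/6)**2)
-301*(-413) + k(-28) = -301*(-413) + (3 - (24 + 13*(-28))**2/36) = 124313 + (3 - (24 - 364)**2/36) = 124313 + (3 - 1/36*(-340)**2) = 124313 + (3 - 1/36*115600) = 124313 + (3 - 28900/9) = 124313 - 28873/9 = 1089944/9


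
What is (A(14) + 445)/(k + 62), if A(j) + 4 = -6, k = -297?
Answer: -87/47 ≈ -1.8511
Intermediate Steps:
A(j) = -10 (A(j) = -4 - 6 = -10)
(A(14) + 445)/(k + 62) = (-10 + 445)/(-297 + 62) = 435/(-235) = 435*(-1/235) = -87/47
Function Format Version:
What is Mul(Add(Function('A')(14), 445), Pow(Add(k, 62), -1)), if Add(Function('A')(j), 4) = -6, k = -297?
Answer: Rational(-87, 47) ≈ -1.8511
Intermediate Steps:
Function('A')(j) = -10 (Function('A')(j) = Add(-4, -6) = -10)
Mul(Add(Function('A')(14), 445), Pow(Add(k, 62), -1)) = Mul(Add(-10, 445), Pow(Add(-297, 62), -1)) = Mul(435, Pow(-235, -1)) = Mul(435, Rational(-1, 235)) = Rational(-87, 47)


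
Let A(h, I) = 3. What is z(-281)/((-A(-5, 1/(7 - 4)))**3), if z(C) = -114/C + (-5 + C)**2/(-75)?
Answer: 22976126/569025 ≈ 40.378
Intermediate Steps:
z(C) = -114/C - (-5 + C)**2/75 (z(C) = -114/C + (-5 + C)**2*(-1/75) = -114/C - (-5 + C)**2/75)
z(-281)/((-A(-5, 1/(7 - 4)))**3) = (-114/(-281) - (-5 - 281)**2/75)/((-1*3)**3) = (-114*(-1/281) - 1/75*(-286)**2)/((-3)**3) = (114/281 - 1/75*81796)/(-27) = (114/281 - 81796/75)*(-1/27) = -22976126/21075*(-1/27) = 22976126/569025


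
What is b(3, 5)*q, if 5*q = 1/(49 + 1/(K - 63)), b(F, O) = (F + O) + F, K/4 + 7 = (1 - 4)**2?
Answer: 121/2694 ≈ 0.044915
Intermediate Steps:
K = 8 (K = -28 + 4*(1 - 4)**2 = -28 + 4*(-3)**2 = -28 + 4*9 = -28 + 36 = 8)
b(F, O) = O + 2*F
q = 11/2694 (q = 1/(5*(49 + 1/(8 - 63))) = 1/(5*(49 + 1/(-55))) = 1/(5*(49 - 1/55)) = 1/(5*(2694/55)) = (1/5)*(55/2694) = 11/2694 ≈ 0.0040831)
b(3, 5)*q = (5 + 2*3)*(11/2694) = (5 + 6)*(11/2694) = 11*(11/2694) = 121/2694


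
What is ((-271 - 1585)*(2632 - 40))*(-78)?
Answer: 375238656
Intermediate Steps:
((-271 - 1585)*(2632 - 40))*(-78) = -1856*2592*(-78) = -4810752*(-78) = 375238656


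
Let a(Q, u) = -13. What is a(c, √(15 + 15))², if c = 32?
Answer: 169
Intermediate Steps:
a(c, √(15 + 15))² = (-13)² = 169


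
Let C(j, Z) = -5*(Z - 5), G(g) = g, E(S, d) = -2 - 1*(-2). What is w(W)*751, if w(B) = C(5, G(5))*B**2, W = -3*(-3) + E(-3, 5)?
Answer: 0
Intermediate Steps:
E(S, d) = 0 (E(S, d) = -2 + 2 = 0)
C(j, Z) = 25 - 5*Z (C(j, Z) = -5*(-5 + Z) = 25 - 5*Z)
W = 9 (W = -3*(-3) + 0 = 9 + 0 = 9)
w(B) = 0 (w(B) = (25 - 5*5)*B**2 = (25 - 25)*B**2 = 0*B**2 = 0)
w(W)*751 = 0*751 = 0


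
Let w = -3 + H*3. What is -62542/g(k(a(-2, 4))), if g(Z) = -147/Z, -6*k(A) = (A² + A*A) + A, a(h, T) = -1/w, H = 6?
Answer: 406523/99225 ≈ 4.0970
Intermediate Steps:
w = 15 (w = -3 + 6*3 = -3 + 18 = 15)
a(h, T) = -1/15
k(A) = -A²/3 - A/6 (k(A) = -((A² + A*A) + A)/6 = -((A² + A²) + A)/6 = -(2*A² + A)/6 = -(A + 2*A²)/6 = -A²/3 - A/6)
-62542/g(k(a(-2, 4))) = -62542/((-147*90/(1 + 2*(-1/15)))) = -62542/((-147*90/(1 - 2/15))) = -62542/((-147/((-⅙*(-1/15)*13/15)))) = -62542/((-147/13/1350)) = -62542/((-147*1350/13)) = -62542/(-198450/13) = -62542*(-13/198450) = 406523/99225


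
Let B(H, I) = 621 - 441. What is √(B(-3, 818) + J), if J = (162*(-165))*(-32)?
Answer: 42*√485 ≈ 924.95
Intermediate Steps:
J = 855360 (J = -26730*(-32) = 855360)
B(H, I) = 180
√(B(-3, 818) + J) = √(180 + 855360) = √855540 = 42*√485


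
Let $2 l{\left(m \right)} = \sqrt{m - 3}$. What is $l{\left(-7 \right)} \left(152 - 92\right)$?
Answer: $30 i \sqrt{10} \approx 94.868 i$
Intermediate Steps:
$l{\left(m \right)} = \frac{\sqrt{-3 + m}}{2}$ ($l{\left(m \right)} = \frac{\sqrt{m - 3}}{2} = \frac{\sqrt{-3 + m}}{2}$)
$l{\left(-7 \right)} \left(152 - 92\right) = \frac{\sqrt{-3 - 7}}{2} \left(152 - 92\right) = \frac{\sqrt{-10}}{2} \cdot 60 = \frac{i \sqrt{10}}{2} \cdot 60 = 30 i \sqrt{10}$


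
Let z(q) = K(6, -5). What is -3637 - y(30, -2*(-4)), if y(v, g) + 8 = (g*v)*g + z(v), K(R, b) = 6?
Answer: -5555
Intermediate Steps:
z(q) = 6
y(v, g) = -2 + v*g**2 (y(v, g) = -8 + ((g*v)*g + 6) = -8 + (v*g**2 + 6) = -8 + (6 + v*g**2) = -2 + v*g**2)
-3637 - y(30, -2*(-4)) = -3637 - (-2 + 30*(-2*(-4))**2) = -3637 - (-2 + 30*8**2) = -3637 - (-2 + 30*64) = -3637 - (-2 + 1920) = -3637 - 1*1918 = -3637 - 1918 = -5555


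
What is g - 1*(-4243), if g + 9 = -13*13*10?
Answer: 2544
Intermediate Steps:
g = -1699 (g = -9 - 13*13*10 = -9 - 169*10 = -9 - 1690 = -1699)
g - 1*(-4243) = -1699 - 1*(-4243) = -1699 + 4243 = 2544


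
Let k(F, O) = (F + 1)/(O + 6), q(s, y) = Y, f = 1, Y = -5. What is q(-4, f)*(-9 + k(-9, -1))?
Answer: 53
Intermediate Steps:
q(s, y) = -5
k(F, O) = (1 + F)/(6 + O)
q(-4, f)*(-9 + k(-9, -1)) = -5*(-9 + (1 - 9)/(6 - 1)) = -5*(-9 - 8/5) = -5*(-53/5) = 53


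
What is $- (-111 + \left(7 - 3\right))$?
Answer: $107$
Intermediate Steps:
$- (-111 + \left(7 - 3\right)) = - (-111 + 4) = \left(-1\right) \left(-107\right) = 107$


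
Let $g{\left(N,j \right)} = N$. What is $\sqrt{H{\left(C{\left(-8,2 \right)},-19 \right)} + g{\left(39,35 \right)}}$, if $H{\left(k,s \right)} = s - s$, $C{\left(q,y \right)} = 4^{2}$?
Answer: $\sqrt{39} \approx 6.245$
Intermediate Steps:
$C{\left(q,y \right)} = 16$
$H{\left(k,s \right)} = 0$
$\sqrt{H{\left(C{\left(-8,2 \right)},-19 \right)} + g{\left(39,35 \right)}} = \sqrt{0 + 39} = \sqrt{39}$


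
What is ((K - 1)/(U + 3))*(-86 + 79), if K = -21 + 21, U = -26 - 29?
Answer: -7/52 ≈ -0.13462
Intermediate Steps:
U = -55
K = 0
((K - 1)/(U + 3))*(-86 + 79) = ((0 - 1)/(-55 + 3))*(-86 + 79) = -1/(-52)*(-7) = -1*(-1/52)*(-7) = (1/52)*(-7) = -7/52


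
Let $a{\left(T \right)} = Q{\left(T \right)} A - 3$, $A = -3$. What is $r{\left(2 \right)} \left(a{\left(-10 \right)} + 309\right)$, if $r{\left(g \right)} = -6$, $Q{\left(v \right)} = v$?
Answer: $-2016$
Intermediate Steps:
$a{\left(T \right)} = -3 - 3 T$ ($a{\left(T \right)} = T \left(-3\right) - 3 = - 3 T - 3 = -3 - 3 T$)
$r{\left(2 \right)} \left(a{\left(-10 \right)} + 309\right) = - 6 \left(\left(-3 - -30\right) + 309\right) = - 6 \left(\left(-3 + 30\right) + 309\right) = - 6 \left(27 + 309\right) = \left(-6\right) 336 = -2016$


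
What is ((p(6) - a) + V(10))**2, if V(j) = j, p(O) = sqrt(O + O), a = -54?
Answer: 4108 + 256*sqrt(3) ≈ 4551.4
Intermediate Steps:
p(O) = sqrt(2)*sqrt(O) (p(O) = sqrt(2*O) = sqrt(2)*sqrt(O))
((p(6) - a) + V(10))**2 = ((sqrt(2)*sqrt(6) - 1*(-54)) + 10)**2 = ((2*sqrt(3) + 54) + 10)**2 = ((54 + 2*sqrt(3)) + 10)**2 = (64 + 2*sqrt(3))**2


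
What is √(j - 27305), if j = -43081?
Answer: I*√70386 ≈ 265.3*I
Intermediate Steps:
√(j - 27305) = √(-43081 - 27305) = √(-70386) = I*√70386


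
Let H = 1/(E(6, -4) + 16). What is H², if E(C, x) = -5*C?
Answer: 1/196 ≈ 0.0051020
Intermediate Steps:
H = -1/14 (H = 1/(-5*6 + 16) = 1/(-30 + 16) = 1/(-14) = -1/14 ≈ -0.071429)
H² = (-1/14)² = 1/196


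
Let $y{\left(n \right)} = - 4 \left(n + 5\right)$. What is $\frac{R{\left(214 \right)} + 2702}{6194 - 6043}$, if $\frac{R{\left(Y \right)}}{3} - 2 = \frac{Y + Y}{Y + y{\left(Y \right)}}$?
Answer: $\frac{895706}{49981} \approx 17.921$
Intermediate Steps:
$y{\left(n \right)} = -20 - 4 n$ ($y{\left(n \right)} = - 4 \left(5 + n\right) = -20 - 4 n$)
$R{\left(Y \right)} = 6 + \frac{6 Y}{-20 - 3 Y}$ ($R{\left(Y \right)} = 6 + 3 \frac{Y + Y}{Y - \left(20 + 4 Y\right)} = 6 + 3 \frac{2 Y}{-20 - 3 Y} = 6 + \frac{6 Y}{-20 - 3 Y}$)
$\frac{R{\left(214 \right)} + 2702}{6194 - 6043} = \frac{\frac{12 \left(10 + 214\right)}{20 + 3 \cdot 214} + 2702}{6194 - 6043} = \frac{12 \frac{1}{20 + 642} \cdot 224 + 2702}{151} = \left(12 \cdot \frac{1}{662} \cdot 224 + 2702\right) \frac{1}{151} = \left(\frac{1344}{331} + 2702\right) \frac{1}{151} = \frac{895706}{331} \cdot \frac{1}{151} = \frac{895706}{49981}$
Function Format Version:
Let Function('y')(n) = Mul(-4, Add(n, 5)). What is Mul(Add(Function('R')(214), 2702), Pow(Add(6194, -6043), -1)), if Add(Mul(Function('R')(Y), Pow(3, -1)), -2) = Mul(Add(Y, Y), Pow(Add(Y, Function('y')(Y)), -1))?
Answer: Rational(895706, 49981) ≈ 17.921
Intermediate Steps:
Function('y')(n) = Add(-20, Mul(-4, n)) (Function('y')(n) = Mul(-4, Add(5, n)) = Add(-20, Mul(-4, n)))
Function('R')(Y) = Add(6, Mul(6, Y, Pow(Add(-20, Mul(-3, Y)), -1))) (Function('R')(Y) = Add(6, Mul(3, Mul(Add(Y, Y), Pow(Add(Y, Add(-20, Mul(-4, Y))), -1)))) = Add(6, Mul(3, Mul(Mul(2, Y), Pow(Add(-20, Mul(-3, Y)), -1)))) = Add(6, Mul(3, Mul(2, Y, Pow(Add(-20, Mul(-3, Y)), -1)))) = Add(6, Mul(6, Y, Pow(Add(-20, Mul(-3, Y)), -1))))
Mul(Add(Function('R')(214), 2702), Pow(Add(6194, -6043), -1)) = Mul(Add(Mul(12, Pow(Add(20, Mul(3, 214)), -1), Add(10, 214)), 2702), Pow(Add(6194, -6043), -1)) = Mul(Add(Mul(12, Pow(Add(20, 642), -1), 224), 2702), Pow(151, -1)) = Mul(Add(Mul(12, Pow(662, -1), 224), 2702), Rational(1, 151)) = Mul(Add(Mul(12, Rational(1, 662), 224), 2702), Rational(1, 151)) = Mul(Add(Rational(1344, 331), 2702), Rational(1, 151)) = Mul(Rational(895706, 331), Rational(1, 151)) = Rational(895706, 49981)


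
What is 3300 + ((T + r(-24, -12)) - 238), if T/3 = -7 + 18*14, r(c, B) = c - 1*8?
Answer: 3765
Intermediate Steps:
r(c, B) = -8 + c (r(c, B) = c - 8 = -8 + c)
T = 735 (T = 3*(-7 + 18*14) = 3*(-7 + 252) = 3*245 = 735)
3300 + ((T + r(-24, -12)) - 238) = 3300 + ((735 + (-8 - 24)) - 238) = 3300 + ((735 - 32) - 238) = 3300 + (703 - 238) = 3300 + 465 = 3765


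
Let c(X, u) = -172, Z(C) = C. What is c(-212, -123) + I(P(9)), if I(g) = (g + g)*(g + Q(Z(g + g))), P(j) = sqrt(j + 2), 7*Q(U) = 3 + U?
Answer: -1006/7 + 6*sqrt(11)/7 ≈ -140.87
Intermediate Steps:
Q(U) = 3/7 + U/7 (Q(U) = (3 + U)/7 = 3/7 + U/7)
P(j) = sqrt(2 + j)
I(g) = 2*g*(3/7 + 9*g/7) (I(g) = (g + g)*(g + (3/7 + (g + g)/7)) = (2*g)*(g + (3/7 + (2*g)/7)) = (2*g)*(g + (3/7 + 2*g/7)) = (2*g)*(3/7 + 9*g/7) = 2*g*(3/7 + 9*g/7))
c(-212, -123) + I(P(9)) = -172 + 6*sqrt(2 + 9)*(1 + 3*sqrt(2 + 9))/7 = -172 + 6*sqrt(11)*(1 + 3*sqrt(11))/7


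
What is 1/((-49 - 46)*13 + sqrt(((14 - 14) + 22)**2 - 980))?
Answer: -1235/1525721 - 4*I*sqrt(31)/1525721 ≈ -0.00080945 - 1.4597e-5*I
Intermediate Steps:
1/((-49 - 46)*13 + sqrt(((14 - 14) + 22)**2 - 980)) = 1/(-95*13 + sqrt((0 + 22)**2 - 980)) = 1/(-1235 + sqrt(22**2 - 980)) = 1/(-1235 + sqrt(484 - 980)) = 1/(-1235 + sqrt(-496)) = 1/(-1235 + 4*I*sqrt(31))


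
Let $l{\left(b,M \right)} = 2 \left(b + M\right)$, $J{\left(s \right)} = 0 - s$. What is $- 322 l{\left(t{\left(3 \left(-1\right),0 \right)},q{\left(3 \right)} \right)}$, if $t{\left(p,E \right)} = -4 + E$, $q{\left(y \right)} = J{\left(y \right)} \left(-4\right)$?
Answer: $-5152$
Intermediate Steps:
$J{\left(s \right)} = - s$
$q{\left(y \right)} = 4 y$ ($q{\left(y \right)} = - y \left(-4\right) = 4 y$)
$l{\left(b,M \right)} = 2 M + 2 b$ ($l{\left(b,M \right)} = 2 \left(M + b\right) = 2 M + 2 b$)
$- 322 l{\left(t{\left(3 \left(-1\right),0 \right)},q{\left(3 \right)} \right)} = - 322 \left(2 \cdot 4 \cdot 3 + 2 \left(-4 + 0\right)\right) = - 322 \left(2 \cdot 12 + 2 \left(-4\right)\right) = - 322 \left(24 - 8\right) = \left(-322\right) 16 = -5152$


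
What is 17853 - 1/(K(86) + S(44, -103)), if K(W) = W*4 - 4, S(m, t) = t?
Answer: 4231160/237 ≈ 17853.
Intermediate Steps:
K(W) = -4 + 4*W (K(W) = 4*W - 4 = -4 + 4*W)
17853 - 1/(K(86) + S(44, -103)) = 17853 - 1/((-4 + 4*86) - 103) = 17853 - 1/((-4 + 344) - 103) = 17853 - 1/(340 - 103) = 17853 - 1/237 = 4231160/237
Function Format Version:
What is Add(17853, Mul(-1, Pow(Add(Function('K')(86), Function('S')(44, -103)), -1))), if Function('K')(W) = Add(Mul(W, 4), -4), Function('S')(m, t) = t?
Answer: Rational(4231160, 237) ≈ 17853.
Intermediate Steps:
Function('K')(W) = Add(-4, Mul(4, W)) (Function('K')(W) = Add(Mul(4, W), -4) = Add(-4, Mul(4, W)))
Add(17853, Mul(-1, Pow(Add(Function('K')(86), Function('S')(44, -103)), -1))) = Add(17853, Mul(-1, Pow(Add(Add(-4, Mul(4, 86)), -103), -1))) = Add(17853, Mul(-1, Pow(Add(Add(-4, 344), -103), -1))) = Add(17853, Mul(-1, Pow(Add(340, -103), -1))) = Add(17853, Mul(-1, Pow(237, -1))) = Add(17853, Mul(-1, Rational(1, 237))) = Add(17853, Rational(-1, 237)) = Rational(4231160, 237)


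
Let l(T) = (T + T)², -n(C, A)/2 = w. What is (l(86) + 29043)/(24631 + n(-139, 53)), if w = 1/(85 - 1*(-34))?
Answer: 6976613/2931087 ≈ 2.3802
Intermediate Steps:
w = 1/119 (w = 1/(85 + 34) = 1/119 ≈ 0.0084034)
n(C, A) = -2/119 (n(C, A) = -2*1/119 = -2/119)
l(T) = 4*T² (l(T) = (2*T)² = 4*T²)
(l(86) + 29043)/(24631 + n(-139, 53)) = (4*86² + 29043)/(24631 - 2/119) = (4*7396 + 29043)/(2931087/119) = (29584 + 29043)*(119/2931087) = 58627*(119/2931087) = 6976613/2931087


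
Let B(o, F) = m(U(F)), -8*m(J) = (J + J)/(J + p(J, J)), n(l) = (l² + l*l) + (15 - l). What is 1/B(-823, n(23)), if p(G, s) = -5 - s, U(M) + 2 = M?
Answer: 5/262 ≈ 0.019084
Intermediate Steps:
U(M) = -2 + M
n(l) = 15 - l + 2*l² (n(l) = (l² + l²) + (15 - l) = 2*l² + (15 - l) = 15 - l + 2*l²)
m(J) = J/20 (m(J) = -(J + J)/(8*(J + (-5 - J))) = -2*J/(8*(-5)) = -2*J*(-1)/(8*5) = -(-1)*J/20 = J/20)
B(o, F) = -⅒ + F/20 (B(o, F) = (-2 + F)/20 = -⅒ + F/20)
1/B(-823, n(23)) = 1/(-⅒ + (15 - 1*23 + 2*23²)/20) = 1/(-⅒ + (15 - 23 + 2*529)/20) = 1/(-⅒ + (15 - 23 + 1058)/20) = 1/(-⅒ + (1/20)*1050) = 1/(-⅒ + 105/2) = 1/(262/5) = 5/262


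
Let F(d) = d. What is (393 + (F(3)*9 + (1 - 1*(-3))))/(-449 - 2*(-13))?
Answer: -424/423 ≈ -1.0024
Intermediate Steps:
(393 + (F(3)*9 + (1 - 1*(-3))))/(-449 - 2*(-13)) = (393 + (3*9 + (1 - 1*(-3))))/(-449 - 2*(-13)) = (393 + (27 + (1 + 3)))/(-449 + 26) = (393 + (27 + 4))/(-423) = (393 + 31)*(-1/423) = 424*(-1/423) = -424/423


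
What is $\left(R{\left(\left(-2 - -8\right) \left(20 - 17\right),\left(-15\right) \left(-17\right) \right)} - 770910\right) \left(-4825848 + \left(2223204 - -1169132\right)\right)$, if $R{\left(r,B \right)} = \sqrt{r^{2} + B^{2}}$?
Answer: $1105108735920 - 4300536 \sqrt{7261} \approx 1.1047 \cdot 10^{12}$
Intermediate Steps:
$R{\left(r,B \right)} = \sqrt{B^{2} + r^{2}}$
$\left(R{\left(\left(-2 - -8\right) \left(20 - 17\right),\left(-15\right) \left(-17\right) \right)} - 770910\right) \left(-4825848 + \left(2223204 - -1169132\right)\right) = \left(\sqrt{\left(\left(-15\right) \left(-17\right)\right)^{2} + \left(\left(-2 - -8\right) \left(20 - 17\right)\right)^{2}} - 770910\right) \left(-4825848 + \left(2223204 - -1169132\right)\right) = \left(\sqrt{255^{2} + \left(\left(-2 + 8\right) 3\right)^{2}} - 770910\right) \left(-4825848 + \left(2223204 + 1169132\right)\right) = \left(\sqrt{65025 + \left(6 \cdot 3\right)^{2}} - 770910\right) \left(-4825848 + 3392336\right) = \left(\sqrt{65025 + 18^{2}} - 770910\right) \left(-1433512\right) = \left(\sqrt{65025 + 324} - 770910\right) \left(-1433512\right) = \left(\sqrt{65349} - 770910\right) \left(-1433512\right) = \left(3 \sqrt{7261} - 770910\right) \left(-1433512\right) = \left(-770910 + 3 \sqrt{7261}\right) \left(-1433512\right) = 1105108735920 - 4300536 \sqrt{7261}$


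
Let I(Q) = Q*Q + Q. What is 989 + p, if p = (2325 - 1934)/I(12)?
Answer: 154675/156 ≈ 991.51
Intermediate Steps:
I(Q) = Q + Q**2 (I(Q) = Q**2 + Q = Q + Q**2)
p = 391/156 (p = (2325 - 1934)/((12*(1 + 12))) = 391/((12*13)) = 391/156 ≈ 2.5064)
989 + p = 989 + 391/156 = 154675/156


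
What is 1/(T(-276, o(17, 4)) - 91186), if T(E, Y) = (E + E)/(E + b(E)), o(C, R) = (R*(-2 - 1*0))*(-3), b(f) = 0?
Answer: -1/91184 ≈ -1.0967e-5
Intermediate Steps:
o(C, R) = 6*R (o(C, R) = (R*(-2 + 0))*(-3) = (R*(-2))*(-3) = -2*R*(-3) = 6*R)
T(E, Y) = 2 (T(E, Y) = (E + E)/(E + 0) = (2*E)/E = 2)
1/(T(-276, o(17, 4)) - 91186) = 1/(2 - 91186) = 1/(-91184) = -1/91184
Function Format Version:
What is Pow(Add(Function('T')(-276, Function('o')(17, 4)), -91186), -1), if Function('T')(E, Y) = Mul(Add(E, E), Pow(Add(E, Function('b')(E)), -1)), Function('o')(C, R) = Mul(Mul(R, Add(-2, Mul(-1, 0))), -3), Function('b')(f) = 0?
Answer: Rational(-1, 91184) ≈ -1.0967e-5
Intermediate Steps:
Function('o')(C, R) = Mul(6, R) (Function('o')(C, R) = Mul(Mul(R, Add(-2, 0)), -3) = Mul(Mul(R, -2), -3) = Mul(Mul(-2, R), -3) = Mul(6, R))
Function('T')(E, Y) = 2 (Function('T')(E, Y) = Mul(Add(E, E), Pow(Add(E, 0), -1)) = Mul(Mul(2, E), Pow(E, -1)) = 2)
Pow(Add(Function('T')(-276, Function('o')(17, 4)), -91186), -1) = Pow(Add(2, -91186), -1) = Pow(-91184, -1) = Rational(-1, 91184)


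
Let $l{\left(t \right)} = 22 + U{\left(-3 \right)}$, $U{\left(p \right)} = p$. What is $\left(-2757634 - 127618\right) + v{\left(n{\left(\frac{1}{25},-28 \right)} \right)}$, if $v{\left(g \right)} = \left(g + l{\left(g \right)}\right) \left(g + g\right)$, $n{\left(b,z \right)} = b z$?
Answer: $- \frac{1803307532}{625} \approx -2.8853 \cdot 10^{6}$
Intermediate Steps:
$l{\left(t \right)} = 19$ ($l{\left(t \right)} = 22 - 3 = 19$)
$v{\left(g \right)} = 2 g \left(19 + g\right)$ ($v{\left(g \right)} = \left(g + 19\right) \left(g + g\right) = \left(19 + g\right) 2 g = 2 g \left(19 + g\right)$)
$\left(-2757634 - 127618\right) + v{\left(n{\left(\frac{1}{25},-28 \right)} \right)} = \left(-2757634 - 127618\right) + 2 \cdot \frac{1}{25} \left(-28\right) \left(19 + \frac{1}{25} \left(-28\right)\right) = -2885252 + 2 \cdot \frac{1}{25} \left(-28\right) \left(19 + \frac{1}{25} \left(-28\right)\right) = -2885252 + 2 \left(- \frac{28}{25}\right) \left(19 - \frac{28}{25}\right) = -2885252 + 2 \left(- \frac{28}{25}\right) \frac{447}{25} = -2885252 - \frac{25032}{625} = - \frac{1803307532}{625}$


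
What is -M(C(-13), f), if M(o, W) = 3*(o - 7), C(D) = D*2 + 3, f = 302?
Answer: 90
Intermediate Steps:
C(D) = 3 + 2*D (C(D) = 2*D + 3 = 3 + 2*D)
M(o, W) = -21 + 3*o (M(o, W) = 3*(-7 + o) = -21 + 3*o)
-M(C(-13), f) = -(-21 + 3*(3 + 2*(-13))) = -(-21 + 3*(3 - 26)) = -(-21 + 3*(-23)) = -(-21 - 69) = -1*(-90) = 90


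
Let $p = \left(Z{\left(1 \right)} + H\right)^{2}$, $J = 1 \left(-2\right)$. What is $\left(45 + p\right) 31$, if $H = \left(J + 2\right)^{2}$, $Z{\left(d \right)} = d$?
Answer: $1426$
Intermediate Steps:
$J = -2$
$H = 0$ ($H = \left(-2 + 2\right)^{2} = 0^{2} = 0$)
$p = 1$ ($p = \left(1 + 0\right)^{2} = 1^{2} = 1$)
$\left(45 + p\right) 31 = \left(45 + 1\right) 31 = 46 \cdot 31 = 1426$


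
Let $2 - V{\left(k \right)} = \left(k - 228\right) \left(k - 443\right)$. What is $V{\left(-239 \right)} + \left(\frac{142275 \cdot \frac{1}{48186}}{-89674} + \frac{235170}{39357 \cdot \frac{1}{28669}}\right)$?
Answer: $- \frac{927069423718569773}{6298623384924} \approx -1.4719 \cdot 10^{5}$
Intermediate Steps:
$V{\left(k \right)} = 2 - \left(-443 + k\right) \left(-228 + k\right)$ ($V{\left(k \right)} = 2 - \left(k - 228\right) \left(k - 443\right) = 2 - \left(-228 + k\right) \left(-443 + k\right) = 2 - \left(-443 + k\right) \left(-228 + k\right)$)
$V{\left(-239 \right)} + \left(\frac{142275 \cdot \frac{1}{48186}}{-89674} + \frac{235170}{39357 \cdot \frac{1}{28669}}\right) = \left(-101002 - \left(-239\right)^{2} + 671 \left(-239\right)\right) + \left(\frac{142275 \cdot \frac{1}{48186}}{-89674} + \frac{235170}{39357 \cdot \frac{1}{28669}}\right) = \left(-101002 - 57121 - 160369\right) + \left(142275 \cdot \frac{1}{48186} \left(- \frac{1}{89674}\right) + \frac{235170}{39357 \cdot \frac{1}{28669}}\right) = \left(-101002 - 57121 - 160369\right) + \left(\frac{47425}{16062} \left(- \frac{1}{89674}\right) + \frac{235170}{\frac{39357}{28669}}\right) = -318492 + \left(- \frac{47425}{1440343788} + 235170 \cdot \frac{28669}{39357}\right) = -318492 + \left(- \frac{47425}{1440343788} + \frac{749120970}{4373}\right) = -318492 + \frac{1078991735392644835}{6298623384924} = - \frac{927069423718569773}{6298623384924}$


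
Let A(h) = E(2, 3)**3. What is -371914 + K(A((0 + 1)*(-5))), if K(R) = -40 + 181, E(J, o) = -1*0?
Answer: -371773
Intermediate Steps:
E(J, o) = 0
A(h) = 0 (A(h) = 0**3 = 0)
K(R) = 141
-371914 + K(A((0 + 1)*(-5))) = -371914 + 141 = -371773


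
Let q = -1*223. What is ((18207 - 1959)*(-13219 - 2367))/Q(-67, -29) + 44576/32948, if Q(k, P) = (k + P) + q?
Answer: 2085952373672/2627603 ≈ 7.9386e+5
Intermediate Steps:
q = -223
Q(k, P) = -223 + P + k (Q(k, P) = (k + P) - 223 = (P + k) - 223 = -223 + P + k)
((18207 - 1959)*(-13219 - 2367))/Q(-67, -29) + 44576/32948 = ((18207 - 1959)*(-13219 - 2367))/(-223 - 29 - 67) + 44576/32948 = (16248*(-15586))/(-319) + 44576*(1/32948) = -253241328*(-1/319) + 11144/8237 = 253241328/319 + 11144/8237 = 2085952373672/2627603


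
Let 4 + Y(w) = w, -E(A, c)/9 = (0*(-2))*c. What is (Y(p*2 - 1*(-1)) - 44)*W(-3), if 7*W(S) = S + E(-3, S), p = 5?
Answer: 111/7 ≈ 15.857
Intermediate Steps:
E(A, c) = 0 (E(A, c) = -9*0*(-2)*c = -0*c = -9*0 = 0)
Y(w) = -4 + w
W(S) = S/7 (W(S) = (S + 0)/7 = S/7)
(Y(p*2 - 1*(-1)) - 44)*W(-3) = ((-4 + (5*2 - 1*(-1))) - 44)*((⅐)*(-3)) = ((-4 + (10 + 1)) - 44)*(-3/7) = ((-4 + 11) - 44)*(-3/7) = (7 - 44)*(-3/7) = -37*(-3/7) = 111/7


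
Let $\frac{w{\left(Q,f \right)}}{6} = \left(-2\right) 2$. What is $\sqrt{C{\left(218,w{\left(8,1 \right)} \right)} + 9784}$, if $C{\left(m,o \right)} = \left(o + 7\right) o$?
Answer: $28 \sqrt{13} \approx 100.96$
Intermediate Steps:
$w{\left(Q,f \right)} = -24$ ($w{\left(Q,f \right)} = 6 \left(\left(-2\right) 2\right) = 6 \left(-4\right) = -24$)
$C{\left(m,o \right)} = o \left(7 + o\right)$ ($C{\left(m,o \right)} = \left(7 + o\right) o = o \left(7 + o\right)$)
$\sqrt{C{\left(218,w{\left(8,1 \right)} \right)} + 9784} = \sqrt{- 24 \left(7 - 24\right) + 9784} = \sqrt{\left(-24\right) \left(-17\right) + 9784} = \sqrt{408 + 9784} = \sqrt{10192} = 28 \sqrt{13}$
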